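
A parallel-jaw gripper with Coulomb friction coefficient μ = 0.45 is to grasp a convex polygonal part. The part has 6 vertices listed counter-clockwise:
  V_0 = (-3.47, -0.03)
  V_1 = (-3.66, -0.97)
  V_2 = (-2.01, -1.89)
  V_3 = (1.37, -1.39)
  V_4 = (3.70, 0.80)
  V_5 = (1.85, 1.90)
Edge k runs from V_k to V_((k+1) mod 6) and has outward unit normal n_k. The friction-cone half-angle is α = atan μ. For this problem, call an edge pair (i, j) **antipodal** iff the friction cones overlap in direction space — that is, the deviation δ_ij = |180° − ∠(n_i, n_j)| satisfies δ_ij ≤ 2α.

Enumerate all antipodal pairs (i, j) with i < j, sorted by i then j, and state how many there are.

α = atan 0.45 = 24.23°;  2α = 48.46°
n_0 = (-0.9802, +0.1981)
n_1 = (-0.4870, -0.8734)
n_2 = (+0.1463, -0.9892)
n_3 = (+0.6849, -0.7287)
n_4 = (+0.5111, +0.8595)
n_5 = (-0.3410, +0.9401)
  (0,1): δ = 107.72°  ·
  (0,2): δ = 70.16°  ·
  (0,3): δ = 35.35°  ✓
  (0,4): δ = 70.69°  ·
  (0,5): δ = 121.37°  ·
  (1,2): δ = 142.44°  ·
  (1,3): δ = 107.63°  ·
  (1,4): δ = 1.59°  ✓
  (1,5): δ = 49.08°  ·
  (2,3): δ = 145.19°  ·
  (2,4): δ = 39.15°  ✓
  (2,5): δ = 11.53°  ✓
  (3,4): δ = 73.96°  ·
  (3,5): δ = 23.29°  ✓
  (4,5): δ = 129.32°  ·
antipodal pairs: 5

count = 5; pairs: (0,3), (1,4), (2,4), (2,5), (3,5)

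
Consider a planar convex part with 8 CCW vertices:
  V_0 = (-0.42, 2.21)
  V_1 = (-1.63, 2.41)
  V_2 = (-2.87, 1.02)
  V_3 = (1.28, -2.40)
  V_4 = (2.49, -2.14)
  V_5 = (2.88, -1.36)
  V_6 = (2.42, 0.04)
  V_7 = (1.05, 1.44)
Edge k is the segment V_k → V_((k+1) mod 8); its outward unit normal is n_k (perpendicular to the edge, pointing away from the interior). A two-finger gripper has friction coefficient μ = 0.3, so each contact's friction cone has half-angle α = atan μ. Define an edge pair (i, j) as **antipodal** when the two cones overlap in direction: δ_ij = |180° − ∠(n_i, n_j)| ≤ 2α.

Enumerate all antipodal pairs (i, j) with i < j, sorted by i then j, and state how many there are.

count = 6; pairs: (0,2), (0,3), (1,4), (2,5), (2,6), (2,7)

α = atan 0.3 = 16.70°;  2α = 33.40°
n_0 = (+0.1631, +0.9866)
n_1 = (-0.7462, +0.6657)
n_2 = (-0.6360, -0.7717)
n_3 = (+0.2101, -0.9777)
n_4 = (+0.8944, -0.4472)
n_5 = (+0.9500, +0.3122)
n_6 = (+0.7147, +0.6994)
n_7 = (+0.4640, +0.8858)
  (0,1): δ = 122.35°  ·
  (0,2): δ = 30.11°  ✓
  (0,3): δ = 21.51°  ✓
  (0,4): δ = 72.82°  ·
  (0,5): δ = 117.57°  ·
  (0,6): δ = 143.77°  ·
  (0,7): δ = 161.74°  ·
  (1,2): δ = 87.76°  ·
  (1,3): δ = 36.14°  ·
  (1,4): δ = 15.17°  ✓
  (1,5): δ = 59.92°  ·
  (1,6): δ = 86.12°  ·
  (1,7): δ = 104.09°  ·
  (2,3): δ = 128.38°  ·
  (2,4): δ = 77.07°  ·
  (2,5): δ = 32.32°  ✓
  (2,6): δ = 6.13°  ✓
  (2,7): δ = 11.85°  ✓
  (3,4): δ = 128.69°  ·
  (3,5): δ = 83.94°  ·
  (3,6): δ = 57.75°  ·
  (3,7): δ = 39.77°  ·
  (4,5): δ = 135.25°  ·
  (4,6): δ = 109.06°  ·
  (4,7): δ = 91.08°  ·
  (5,6): δ = 153.81°  ·
  (5,7): δ = 135.84°  ·
  (6,7): δ = 162.03°  ·
antipodal pairs: 6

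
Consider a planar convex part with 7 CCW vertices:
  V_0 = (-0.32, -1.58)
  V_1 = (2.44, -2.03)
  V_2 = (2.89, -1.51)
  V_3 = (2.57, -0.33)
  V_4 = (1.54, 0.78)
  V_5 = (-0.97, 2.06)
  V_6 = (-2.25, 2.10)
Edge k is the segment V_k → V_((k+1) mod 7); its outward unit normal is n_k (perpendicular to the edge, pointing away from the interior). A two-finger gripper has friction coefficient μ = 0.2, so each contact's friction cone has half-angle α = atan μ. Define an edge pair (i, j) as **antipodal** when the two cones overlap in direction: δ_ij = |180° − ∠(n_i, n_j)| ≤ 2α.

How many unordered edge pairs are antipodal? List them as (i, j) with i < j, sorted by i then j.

count = 4; pairs: (0,4), (0,5), (2,6), (3,6)

α = atan 0.2 = 11.31°;  2α = 22.62°
n_0 = (-0.1609, -0.9870)
n_1 = (+0.7562, -0.6544)
n_2 = (+0.9651, +0.2617)
n_3 = (+0.7330, +0.6802)
n_4 = (+0.4543, +0.8908)
n_5 = (+0.0312, +0.9995)
n_6 = (-0.8856, -0.4645)
  (0,1): δ = 121.61°  ·
  (0,2): δ = 65.57°  ·
  (0,3): δ = 37.88°  ·
  (0,4): δ = 17.76°  ✓
  (0,5): δ = 7.47°  ✓
  (0,6): δ = 126.94°  ·
  (1,2): δ = 123.95°  ·
  (1,3): δ = 96.27°  ·
  (1,4): δ = 76.15°  ·
  (1,5): δ = 50.92°  ·
  (1,6): δ = 68.55°  ·
  (2,3): δ = 152.31°  ·
  (2,4): δ = 132.19°  ·
  (2,5): δ = 106.96°  ·
  (2,6): δ = 12.50°  ✓
  (3,4): δ = 159.88°  ·
  (3,5): δ = 134.65°  ·
  (3,6): δ = 15.18°  ✓
  (4,5): δ = 154.77°  ·
  (4,6): δ = 35.31°  ·
  (5,6): δ = 60.54°  ·
antipodal pairs: 4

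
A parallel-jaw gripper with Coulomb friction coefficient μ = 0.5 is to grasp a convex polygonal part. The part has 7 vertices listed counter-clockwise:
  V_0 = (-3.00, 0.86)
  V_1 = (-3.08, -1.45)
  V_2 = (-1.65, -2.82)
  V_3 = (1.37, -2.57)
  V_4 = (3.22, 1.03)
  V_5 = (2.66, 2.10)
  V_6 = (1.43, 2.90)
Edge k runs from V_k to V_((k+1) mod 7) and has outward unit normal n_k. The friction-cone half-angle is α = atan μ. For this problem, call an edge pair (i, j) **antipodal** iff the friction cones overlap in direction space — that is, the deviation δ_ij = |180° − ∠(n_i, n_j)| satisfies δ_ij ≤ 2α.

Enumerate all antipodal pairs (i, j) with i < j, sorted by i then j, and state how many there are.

count = 7; pairs: (0,3), (0,4), (1,4), (1,5), (2,5), (2,6), (3,6)

α = atan 0.5 = 26.57°;  2α = 53.13°
n_0 = (-0.9994, +0.0346)
n_1 = (-0.6918, -0.7221)
n_2 = (+0.0825, -0.9966)
n_3 = (+0.8894, -0.4571)
n_4 = (+0.8860, +0.4637)
n_5 = (+0.5452, +0.8383)
n_6 = (-0.4183, +0.9083)
  (0,1): δ = 131.79°  ·
  (0,2): δ = 83.28°  ·
  (0,3): δ = 25.21°  ✓
  (0,4): δ = 29.61°  ✓
  (0,5): δ = 58.94°  ·
  (0,6): δ = 116.71°  ·
  (1,2): δ = 131.50°  ·
  (1,3): δ = 73.43°  ·
  (1,4): δ = 18.60°  ✓
  (1,5): δ = 10.73°  ✓
  (1,6): δ = 68.50°  ·
  (2,3): δ = 121.93°  ·
  (2,4): δ = 67.11°  ·
  (2,5): δ = 37.77°  ✓
  (2,6): δ = 19.99°  ✓
  (3,4): δ = 125.18°  ·
  (3,5): δ = 95.84°  ·
  (3,6): δ = 38.08°  ✓
  (4,5): δ = 150.67°  ·
  (4,6): δ = 92.90°  ·
  (5,6): δ = 122.23°  ·
antipodal pairs: 7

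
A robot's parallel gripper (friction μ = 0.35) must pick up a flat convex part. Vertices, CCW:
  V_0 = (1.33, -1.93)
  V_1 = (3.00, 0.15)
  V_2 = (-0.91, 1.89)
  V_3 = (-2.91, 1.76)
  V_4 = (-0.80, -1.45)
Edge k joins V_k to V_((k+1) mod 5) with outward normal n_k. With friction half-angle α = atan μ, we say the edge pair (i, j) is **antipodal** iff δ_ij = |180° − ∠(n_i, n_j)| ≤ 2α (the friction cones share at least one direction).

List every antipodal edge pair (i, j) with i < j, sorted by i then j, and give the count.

α = atan 0.35 = 19.29°;  2α = 38.58°
n_0 = (+0.7798, -0.6261)
n_1 = (+0.4066, +0.9136)
n_2 = (-0.0649, +0.9979)
n_3 = (-0.8356, -0.5493)
n_4 = (-0.2198, -0.9755)
  (0,1): δ = 75.23°  ·
  (0,2): δ = 47.52°  ·
  (0,3): δ = 72.08°  ·
  (0,4): δ = 116.06°  ·
  (1,2): δ = 152.29°  ·
  (1,3): δ = 32.69°  ✓
  (1,4): δ = 11.29°  ✓
  (2,3): δ = 60.40°  ·
  (2,4): δ = 16.42°  ✓
  (3,4): δ = 136.02°  ·
antipodal pairs: 3

count = 3; pairs: (1,3), (1,4), (2,4)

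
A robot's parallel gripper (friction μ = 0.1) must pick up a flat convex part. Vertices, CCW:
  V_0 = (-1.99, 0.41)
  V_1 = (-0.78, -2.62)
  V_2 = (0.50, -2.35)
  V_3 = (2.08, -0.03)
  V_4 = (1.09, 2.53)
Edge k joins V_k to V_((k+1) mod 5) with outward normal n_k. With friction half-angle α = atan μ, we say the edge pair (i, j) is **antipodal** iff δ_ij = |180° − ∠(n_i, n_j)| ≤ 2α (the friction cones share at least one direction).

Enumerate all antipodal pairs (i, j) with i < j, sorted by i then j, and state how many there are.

α = atan 0.1 = 5.71°;  2α = 11.42°
n_0 = (-0.9287, -0.3709)
n_1 = (+0.2064, -0.9785)
n_2 = (+0.8265, -0.5629)
n_3 = (+0.9327, +0.3607)
n_4 = (-0.5670, +0.8237)
  (0,1): δ = 99.86°  ·
  (0,2): δ = 56.03°  ·
  (0,3): δ = 0.63°  ✓
  (0,4): δ = 102.77°  ·
  (1,2): δ = 136.17°  ·
  (1,3): δ = 80.77°  ·
  (1,4): δ = 22.63°  ·
  (2,3): δ = 124.60°  ·
  (2,4): δ = 21.20°  ·
  (3,4): δ = 76.60°  ·
antipodal pairs: 1

count = 1; pairs: (0,3)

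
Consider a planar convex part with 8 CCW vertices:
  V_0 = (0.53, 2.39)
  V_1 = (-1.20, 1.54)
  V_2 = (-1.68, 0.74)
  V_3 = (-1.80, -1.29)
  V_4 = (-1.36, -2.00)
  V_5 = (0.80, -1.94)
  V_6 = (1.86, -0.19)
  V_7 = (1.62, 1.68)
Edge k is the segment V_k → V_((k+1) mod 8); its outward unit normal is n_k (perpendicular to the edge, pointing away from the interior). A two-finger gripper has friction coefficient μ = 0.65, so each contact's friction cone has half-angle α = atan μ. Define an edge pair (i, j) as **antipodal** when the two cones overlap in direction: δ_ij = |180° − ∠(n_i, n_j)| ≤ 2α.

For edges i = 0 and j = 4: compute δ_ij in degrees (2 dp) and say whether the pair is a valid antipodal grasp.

α = atan 0.65 = 33.02°;  2α = 66.05°
edge 0: e_0 = (-1.73, -0.85);  n_0 = (-0.4410, +0.8975)
edge 4: e_4 = (+2.16, +0.06);  n_4 = (+0.0278, -0.9996)
∠(n_0, n_4) = 155.42°
δ = |180° − 155.42°| = 24.58°
24.58° ≤ 2α = 66.05°  →  valid

δ = 24.58°, valid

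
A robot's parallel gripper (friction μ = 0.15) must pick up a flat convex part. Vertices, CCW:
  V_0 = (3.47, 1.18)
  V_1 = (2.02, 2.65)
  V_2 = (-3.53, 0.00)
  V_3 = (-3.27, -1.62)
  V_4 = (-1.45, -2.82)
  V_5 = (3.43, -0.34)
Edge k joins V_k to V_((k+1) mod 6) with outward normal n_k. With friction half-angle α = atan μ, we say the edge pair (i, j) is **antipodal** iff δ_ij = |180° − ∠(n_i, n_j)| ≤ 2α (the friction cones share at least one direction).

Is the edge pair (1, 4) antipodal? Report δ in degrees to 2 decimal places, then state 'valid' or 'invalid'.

α = atan 0.15 = 8.53°;  2α = 17.06°
edge 1: e_1 = (-5.55, -2.65);  n_1 = (-0.4309, +0.9024)
edge 4: e_4 = (+4.88, +2.48);  n_4 = (+0.4530, -0.8915)
∠(n_1, n_4) = 178.58°
δ = |180° − 178.58°| = 1.42°
1.42° ≤ 2α = 17.06°  →  valid

δ = 1.42°, valid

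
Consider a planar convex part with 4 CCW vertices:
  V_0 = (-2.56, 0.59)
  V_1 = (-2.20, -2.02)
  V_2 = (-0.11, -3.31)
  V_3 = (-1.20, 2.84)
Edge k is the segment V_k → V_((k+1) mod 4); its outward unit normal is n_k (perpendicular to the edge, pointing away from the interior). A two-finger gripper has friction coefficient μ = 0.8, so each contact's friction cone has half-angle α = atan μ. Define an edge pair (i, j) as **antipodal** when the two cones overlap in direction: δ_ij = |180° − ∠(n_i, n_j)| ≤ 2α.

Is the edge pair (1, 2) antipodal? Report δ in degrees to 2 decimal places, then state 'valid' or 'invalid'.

δ = 48.27°, valid

α = atan 0.8 = 38.66°;  2α = 77.32°
edge 1: e_1 = (+2.09, -1.29);  n_1 = (-0.5252, -0.8510)
edge 2: e_2 = (-1.09, +6.15);  n_2 = (+0.9847, +0.1745)
∠(n_1, n_2) = 131.73°
δ = |180° − 131.73°| = 48.27°
48.27° ≤ 2α = 77.32°  →  valid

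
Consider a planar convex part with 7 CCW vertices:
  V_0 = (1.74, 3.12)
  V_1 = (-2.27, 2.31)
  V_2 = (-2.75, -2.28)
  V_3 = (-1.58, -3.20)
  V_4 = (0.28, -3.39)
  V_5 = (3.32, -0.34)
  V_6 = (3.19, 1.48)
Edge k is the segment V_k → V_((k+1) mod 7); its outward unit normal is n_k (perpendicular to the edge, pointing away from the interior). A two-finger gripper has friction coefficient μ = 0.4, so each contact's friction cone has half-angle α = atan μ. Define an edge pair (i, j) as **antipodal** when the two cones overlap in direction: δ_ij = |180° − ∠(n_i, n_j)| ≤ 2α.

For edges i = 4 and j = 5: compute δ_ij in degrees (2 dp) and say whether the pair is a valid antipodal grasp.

δ = 131.01°, invalid

α = atan 0.4 = 21.80°;  2α = 43.60°
edge 4: e_4 = (+3.04, +3.05);  n_4 = (+0.7083, -0.7059)
edge 5: e_5 = (-0.13, +1.82);  n_5 = (+0.9975, +0.0712)
∠(n_4, n_5) = 48.99°
δ = |180° − 48.99°| = 131.01°
131.01° > 2α = 43.60°  →  invalid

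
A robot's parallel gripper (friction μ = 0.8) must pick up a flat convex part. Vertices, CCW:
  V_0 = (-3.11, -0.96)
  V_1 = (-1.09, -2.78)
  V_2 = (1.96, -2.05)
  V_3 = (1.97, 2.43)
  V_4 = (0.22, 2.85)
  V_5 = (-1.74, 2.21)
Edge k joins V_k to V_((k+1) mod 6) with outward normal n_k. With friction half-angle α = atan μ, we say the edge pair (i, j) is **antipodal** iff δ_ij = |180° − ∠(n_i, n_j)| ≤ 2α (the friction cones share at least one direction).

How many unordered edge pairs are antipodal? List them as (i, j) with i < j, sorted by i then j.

α = atan 0.8 = 38.66°;  2α = 77.32°
n_0 = (-0.6694, -0.7429)
n_1 = (+0.2328, -0.9725)
n_2 = (+1.0000, -0.0022)
n_3 = (+0.2334, +0.9724)
n_4 = (-0.3104, +0.9506)
n_5 = (-0.9179, +0.3967)
  (0,1): δ = 124.52°  ·
  (0,2): δ = 48.11°  ✓
  (0,3): δ = 28.52°  ✓
  (0,4): δ = 60.10°  ✓
  (0,5): δ = 108.65°  ·
  (1,2): δ = 103.59°  ·
  (1,3): δ = 26.96°  ✓
  (1,4): δ = 4.62°  ✓
  (1,5): δ = 53.17°  ✓
  (2,3): δ = 103.37°  ·
  (2,4): δ = 71.79°  ✓
  (2,5): δ = 23.24°  ✓
  (3,4): δ = 148.42°  ·
  (3,5): δ = 99.88°  ·
  (4,5): δ = 131.46°  ·
antipodal pairs: 8

count = 8; pairs: (0,2), (0,3), (0,4), (1,3), (1,4), (1,5), (2,4), (2,5)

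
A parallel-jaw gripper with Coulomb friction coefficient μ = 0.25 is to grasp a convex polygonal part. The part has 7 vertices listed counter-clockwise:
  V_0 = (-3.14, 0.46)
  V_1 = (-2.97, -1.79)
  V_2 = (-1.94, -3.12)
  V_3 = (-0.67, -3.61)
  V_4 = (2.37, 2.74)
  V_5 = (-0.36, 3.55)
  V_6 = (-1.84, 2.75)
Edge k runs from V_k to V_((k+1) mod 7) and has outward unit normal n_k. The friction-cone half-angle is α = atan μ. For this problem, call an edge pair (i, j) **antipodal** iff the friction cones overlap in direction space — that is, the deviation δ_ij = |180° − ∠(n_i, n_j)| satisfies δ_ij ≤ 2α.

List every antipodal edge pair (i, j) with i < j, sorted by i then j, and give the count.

α = atan 0.25 = 14.04°;  2α = 28.07°
n_0 = (-0.9972, -0.0753)
n_1 = (-0.7906, -0.6123)
n_2 = (-0.3600, -0.9330)
n_3 = (+0.9020, -0.4318)
n_4 = (+0.2844, +0.9587)
n_5 = (-0.4755, +0.8797)
n_6 = (-0.8696, +0.4937)
  (0,1): δ = 146.57°  ·
  (0,2): δ = 115.42°  ·
  (0,3): δ = 29.90°  ·
  (0,4): δ = 69.15°  ·
  (0,5): δ = 114.07°  ·
  (0,6): δ = 146.10°  ·
  (1,2): δ = 148.85°  ·
  (1,3): δ = 63.34°  ·
  (1,4): δ = 35.72°  ·
  (1,5): δ = 80.64°  ·
  (1,6): δ = 112.66°  ·
  (2,3): δ = 94.48°  ·
  (2,4): δ = 4.57°  ✓
  (2,5): δ = 49.49°  ·
  (2,6): δ = 81.51°  ·
  (3,4): δ = 80.94°  ·
  (3,5): δ = 36.02°  ·
  (3,6): δ = 4.00°  ✓
  (4,5): δ = 135.08°  ·
  (4,6): δ = 103.06°  ·
  (5,6): δ = 147.98°  ·
antipodal pairs: 2

count = 2; pairs: (2,4), (3,6)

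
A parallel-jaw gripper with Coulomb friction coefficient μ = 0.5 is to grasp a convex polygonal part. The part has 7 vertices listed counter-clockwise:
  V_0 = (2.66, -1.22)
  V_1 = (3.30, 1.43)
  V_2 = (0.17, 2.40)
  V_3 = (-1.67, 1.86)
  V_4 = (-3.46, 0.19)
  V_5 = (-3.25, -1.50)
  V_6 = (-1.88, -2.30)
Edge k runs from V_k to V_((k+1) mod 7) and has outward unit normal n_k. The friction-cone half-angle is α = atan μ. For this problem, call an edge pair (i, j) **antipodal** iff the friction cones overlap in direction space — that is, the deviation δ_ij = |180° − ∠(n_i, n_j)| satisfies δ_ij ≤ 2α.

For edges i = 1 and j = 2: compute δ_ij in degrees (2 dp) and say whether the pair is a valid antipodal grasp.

α = atan 0.5 = 26.57°;  2α = 53.13°
edge 1: e_1 = (-3.13, +0.97);  n_1 = (+0.2960, +0.9552)
edge 2: e_2 = (-1.84, -0.54);  n_2 = (-0.2816, +0.9595)
∠(n_1, n_2) = 33.57°
δ = |180° − 33.57°| = 146.43°
146.43° > 2α = 53.13°  →  invalid

δ = 146.43°, invalid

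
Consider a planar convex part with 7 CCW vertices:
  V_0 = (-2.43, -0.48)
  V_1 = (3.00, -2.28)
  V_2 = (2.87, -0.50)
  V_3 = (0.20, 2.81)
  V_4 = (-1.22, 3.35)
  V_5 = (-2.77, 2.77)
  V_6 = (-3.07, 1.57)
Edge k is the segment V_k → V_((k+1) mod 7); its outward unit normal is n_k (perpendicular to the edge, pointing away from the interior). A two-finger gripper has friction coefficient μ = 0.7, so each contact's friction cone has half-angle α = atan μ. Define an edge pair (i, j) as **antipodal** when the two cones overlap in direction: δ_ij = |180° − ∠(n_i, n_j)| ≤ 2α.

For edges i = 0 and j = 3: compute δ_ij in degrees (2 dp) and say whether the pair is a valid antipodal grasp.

α = atan 0.7 = 34.99°;  2α = 69.98°
edge 0: e_0 = (+5.43, -1.80);  n_0 = (-0.3147, -0.9492)
edge 3: e_3 = (-1.42, +0.54);  n_3 = (+0.3554, +0.9347)
∠(n_0, n_3) = 177.52°
δ = |180° − 177.52°| = 2.48°
2.48° ≤ 2α = 69.98°  →  valid

δ = 2.48°, valid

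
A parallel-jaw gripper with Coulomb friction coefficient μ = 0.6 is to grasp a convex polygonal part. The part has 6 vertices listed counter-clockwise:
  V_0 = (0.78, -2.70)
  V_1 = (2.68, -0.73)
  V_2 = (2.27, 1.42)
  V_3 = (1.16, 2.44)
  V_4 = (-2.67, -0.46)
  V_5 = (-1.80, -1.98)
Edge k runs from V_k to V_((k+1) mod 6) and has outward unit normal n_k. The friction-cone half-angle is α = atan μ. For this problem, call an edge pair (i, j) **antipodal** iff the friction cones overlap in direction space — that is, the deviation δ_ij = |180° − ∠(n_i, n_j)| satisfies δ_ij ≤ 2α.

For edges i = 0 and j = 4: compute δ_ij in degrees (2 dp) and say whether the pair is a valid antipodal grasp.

δ = 73.75°, invalid

α = atan 0.6 = 30.96°;  2α = 61.93°
edge 0: e_0 = (+1.90, +1.97);  n_0 = (+0.7198, -0.6942)
edge 4: e_4 = (+0.87, -1.52);  n_4 = (-0.8679, -0.4968)
∠(n_0, n_4) = 106.25°
δ = |180° − 106.25°| = 73.75°
73.75° > 2α = 61.93°  →  invalid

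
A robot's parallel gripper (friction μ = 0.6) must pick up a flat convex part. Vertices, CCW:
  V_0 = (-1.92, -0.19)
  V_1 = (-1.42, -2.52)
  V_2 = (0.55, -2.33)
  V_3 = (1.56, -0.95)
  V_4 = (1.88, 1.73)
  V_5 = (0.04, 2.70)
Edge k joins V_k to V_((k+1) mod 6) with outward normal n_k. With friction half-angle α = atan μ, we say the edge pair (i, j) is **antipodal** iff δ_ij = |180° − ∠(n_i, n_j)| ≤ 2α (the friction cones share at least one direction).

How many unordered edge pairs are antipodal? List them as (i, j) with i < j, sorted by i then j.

α = atan 0.6 = 30.96°;  2α = 61.93°
n_0 = (-0.9777, -0.2098)
n_1 = (+0.0960, -0.9954)
n_2 = (+0.8070, -0.5906)
n_3 = (+0.9929, -0.1186)
n_4 = (+0.4663, +0.8846)
n_5 = (-0.8276, +0.5613)
  (0,1): δ = 96.60°  ·
  (0,2): δ = 48.31°  ✓
  (0,3): δ = 18.92°  ✓
  (0,4): δ = 50.09°  ✓
  (0,5): δ = 133.74°  ·
  (1,2): δ = 131.71°  ·
  (1,3): δ = 102.32°  ·
  (1,4): δ = 33.31°  ✓
  (1,5): δ = 50.35°  ✓
  (2,3): δ = 150.61°  ·
  (2,4): δ = 81.60°  ·
  (2,5): δ = 2.05°  ✓
  (3,4): δ = 110.99°  ·
  (3,5): δ = 27.34°  ✓
  (4,5): δ = 96.35°  ·
antipodal pairs: 7

count = 7; pairs: (0,2), (0,3), (0,4), (1,4), (1,5), (2,5), (3,5)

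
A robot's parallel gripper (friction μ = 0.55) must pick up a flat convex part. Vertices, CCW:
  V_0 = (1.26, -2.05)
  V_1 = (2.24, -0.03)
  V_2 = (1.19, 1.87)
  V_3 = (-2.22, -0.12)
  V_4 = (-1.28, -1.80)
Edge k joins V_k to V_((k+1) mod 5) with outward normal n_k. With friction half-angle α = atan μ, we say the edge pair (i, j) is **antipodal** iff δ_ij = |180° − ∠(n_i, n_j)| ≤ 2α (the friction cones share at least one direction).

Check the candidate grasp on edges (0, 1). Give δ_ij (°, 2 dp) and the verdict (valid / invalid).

δ = 125.19°, invalid

α = atan 0.55 = 28.81°;  2α = 57.62°
edge 0: e_0 = (+0.98, +2.02);  n_0 = (+0.8997, -0.4365)
edge 1: e_1 = (-1.05, +1.90);  n_1 = (+0.8752, +0.4837)
∠(n_0, n_1) = 54.81°
δ = |180° − 54.81°| = 125.19°
125.19° > 2α = 57.62°  →  invalid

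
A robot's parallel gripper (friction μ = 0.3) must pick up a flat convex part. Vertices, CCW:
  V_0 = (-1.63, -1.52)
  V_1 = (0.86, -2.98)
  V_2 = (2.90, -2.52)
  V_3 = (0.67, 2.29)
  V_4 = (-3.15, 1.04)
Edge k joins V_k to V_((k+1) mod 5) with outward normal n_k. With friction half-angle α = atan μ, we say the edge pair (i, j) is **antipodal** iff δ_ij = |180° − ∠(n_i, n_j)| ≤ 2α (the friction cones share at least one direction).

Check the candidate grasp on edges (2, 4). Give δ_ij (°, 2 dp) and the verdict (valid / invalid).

α = atan 0.3 = 16.70°;  2α = 33.40°
edge 2: e_2 = (-2.23, +4.81);  n_2 = (+0.9072, +0.4206)
edge 4: e_4 = (+1.52, -2.56);  n_4 = (-0.8599, -0.5105)
∠(n_2, n_4) = 174.17°
δ = |180° − 174.17°| = 5.83°
5.83° ≤ 2α = 33.40°  →  valid

δ = 5.83°, valid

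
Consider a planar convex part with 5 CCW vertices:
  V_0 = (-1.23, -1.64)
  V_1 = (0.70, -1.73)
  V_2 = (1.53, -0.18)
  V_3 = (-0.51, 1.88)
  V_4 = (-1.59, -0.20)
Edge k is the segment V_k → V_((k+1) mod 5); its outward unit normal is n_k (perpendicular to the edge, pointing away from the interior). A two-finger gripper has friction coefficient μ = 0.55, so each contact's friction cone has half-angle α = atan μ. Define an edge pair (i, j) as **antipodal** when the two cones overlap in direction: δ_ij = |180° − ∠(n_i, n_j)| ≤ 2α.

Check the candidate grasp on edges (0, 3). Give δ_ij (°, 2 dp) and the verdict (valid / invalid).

α = atan 0.55 = 28.81°;  2α = 57.62°
edge 0: e_0 = (+1.93, -0.09);  n_0 = (-0.0466, -0.9989)
edge 3: e_3 = (-1.08, -2.08);  n_3 = (-0.8875, +0.4608)
∠(n_0, n_3) = 114.77°
δ = |180° − 114.77°| = 65.23°
65.23° > 2α = 57.62°  →  invalid

δ = 65.23°, invalid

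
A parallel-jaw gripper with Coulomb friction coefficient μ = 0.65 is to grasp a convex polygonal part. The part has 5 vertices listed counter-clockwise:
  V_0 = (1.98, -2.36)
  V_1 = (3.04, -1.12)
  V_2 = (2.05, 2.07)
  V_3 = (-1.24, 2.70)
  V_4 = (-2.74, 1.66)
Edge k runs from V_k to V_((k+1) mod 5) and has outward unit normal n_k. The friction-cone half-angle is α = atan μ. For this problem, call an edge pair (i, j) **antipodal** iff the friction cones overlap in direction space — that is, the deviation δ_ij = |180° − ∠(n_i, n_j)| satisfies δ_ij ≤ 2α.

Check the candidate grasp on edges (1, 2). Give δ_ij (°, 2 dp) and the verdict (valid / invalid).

α = atan 0.65 = 33.02°;  2α = 66.05°
edge 1: e_1 = (-0.99, +3.19);  n_1 = (+0.9551, +0.2964)
edge 2: e_2 = (-3.29, +0.63);  n_2 = (+0.1881, +0.9822)
∠(n_1, n_2) = 61.92°
δ = |180° − 61.92°| = 118.08°
118.08° > 2α = 66.05°  →  invalid

δ = 118.08°, invalid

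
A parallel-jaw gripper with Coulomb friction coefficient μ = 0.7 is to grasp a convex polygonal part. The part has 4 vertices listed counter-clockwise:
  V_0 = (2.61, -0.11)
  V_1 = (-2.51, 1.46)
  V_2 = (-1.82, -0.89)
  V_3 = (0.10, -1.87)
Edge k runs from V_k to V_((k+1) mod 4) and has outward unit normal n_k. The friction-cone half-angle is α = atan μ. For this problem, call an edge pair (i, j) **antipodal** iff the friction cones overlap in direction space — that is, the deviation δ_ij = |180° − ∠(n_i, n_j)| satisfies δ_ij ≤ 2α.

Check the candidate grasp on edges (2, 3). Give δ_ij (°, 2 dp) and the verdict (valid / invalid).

δ = 117.92°, invalid

α = atan 0.7 = 34.99°;  2α = 69.98°
edge 2: e_2 = (+1.92, -0.98);  n_2 = (-0.4546, -0.8907)
edge 3: e_3 = (+2.51, +1.76);  n_3 = (+0.5741, -0.8188)
∠(n_2, n_3) = 62.08°
δ = |180° − 62.08°| = 117.92°
117.92° > 2α = 69.98°  →  invalid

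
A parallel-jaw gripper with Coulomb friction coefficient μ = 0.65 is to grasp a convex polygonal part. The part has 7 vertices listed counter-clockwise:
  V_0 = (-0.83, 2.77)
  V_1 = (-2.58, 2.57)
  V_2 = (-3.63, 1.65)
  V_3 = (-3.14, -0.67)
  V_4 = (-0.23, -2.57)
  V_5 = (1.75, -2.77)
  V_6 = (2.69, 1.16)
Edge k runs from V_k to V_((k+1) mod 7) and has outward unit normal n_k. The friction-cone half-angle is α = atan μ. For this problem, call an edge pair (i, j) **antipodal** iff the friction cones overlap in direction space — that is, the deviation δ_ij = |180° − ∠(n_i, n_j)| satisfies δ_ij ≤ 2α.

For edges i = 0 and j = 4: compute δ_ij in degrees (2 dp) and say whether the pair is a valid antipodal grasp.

α = atan 0.65 = 33.02°;  2α = 66.05°
edge 0: e_0 = (-1.75, -0.20);  n_0 = (-0.1135, +0.9935)
edge 4: e_4 = (+1.98, -0.20);  n_4 = (-0.1005, -0.9949)
∠(n_0, n_4) = 167.71°
δ = |180° − 167.71°| = 12.29°
12.29° ≤ 2α = 66.05°  →  valid

δ = 12.29°, valid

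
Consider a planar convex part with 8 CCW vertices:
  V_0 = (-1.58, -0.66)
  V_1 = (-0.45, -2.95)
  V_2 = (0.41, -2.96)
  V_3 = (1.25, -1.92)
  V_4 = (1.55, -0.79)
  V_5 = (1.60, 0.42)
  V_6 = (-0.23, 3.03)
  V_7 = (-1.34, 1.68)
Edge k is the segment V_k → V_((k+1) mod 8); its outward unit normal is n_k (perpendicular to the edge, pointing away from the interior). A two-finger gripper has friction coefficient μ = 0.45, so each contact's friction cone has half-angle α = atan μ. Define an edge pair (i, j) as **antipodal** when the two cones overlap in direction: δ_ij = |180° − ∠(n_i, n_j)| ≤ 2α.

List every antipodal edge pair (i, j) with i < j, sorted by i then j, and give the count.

α = atan 0.45 = 24.23°;  2α = 48.46°
n_0 = (-0.8968, -0.4425)
n_1 = (-0.0116, -0.9999)
n_2 = (+0.7779, -0.6283)
n_3 = (+0.9665, -0.2566)
n_4 = (+0.9991, -0.0413)
n_5 = (+0.8188, +0.5741)
n_6 = (-0.7724, +0.6351)
n_7 = (-0.9948, +0.1020)
  (0,1): δ = 116.93°  ·
  (0,2): δ = 65.19°  ·
  (0,3): δ = 41.13°  ✓
  (0,4): δ = 28.63°  ✓
  (0,5): δ = 8.77°  ✓
  (0,6): δ = 114.31°  ·
  (0,7): δ = 147.88°  ·
  (1,2): δ = 128.26°  ·
  (1,3): δ = 104.20°  ·
  (1,4): δ = 91.70°  ·
  (1,5): δ = 54.30°  ·
  (1,6): δ = 51.24°  ·
  (1,7): δ = 84.81°  ·
  (2,3): δ = 155.94°  ·
  (2,4): δ = 143.44°  ·
  (2,5): δ = 106.04°  ·
  (2,6): δ = 0.50°  ✓
  (2,7): δ = 33.07°  ✓
  (3,4): δ = 167.50°  ·
  (3,5): δ = 130.10°  ·
  (3,6): δ = 24.56°  ✓
  (3,7): δ = 9.01°  ✓
  (4,5): δ = 142.60°  ·
  (4,6): δ = 37.06°  ✓
  (4,7): δ = 3.49°  ✓
  (5,6): δ = 74.46°  ·
  (5,7): δ = 40.89°  ✓
  (6,7): δ = 146.43°  ·
antipodal pairs: 10

count = 10; pairs: (0,3), (0,4), (0,5), (2,6), (2,7), (3,6), (3,7), (4,6), (4,7), (5,7)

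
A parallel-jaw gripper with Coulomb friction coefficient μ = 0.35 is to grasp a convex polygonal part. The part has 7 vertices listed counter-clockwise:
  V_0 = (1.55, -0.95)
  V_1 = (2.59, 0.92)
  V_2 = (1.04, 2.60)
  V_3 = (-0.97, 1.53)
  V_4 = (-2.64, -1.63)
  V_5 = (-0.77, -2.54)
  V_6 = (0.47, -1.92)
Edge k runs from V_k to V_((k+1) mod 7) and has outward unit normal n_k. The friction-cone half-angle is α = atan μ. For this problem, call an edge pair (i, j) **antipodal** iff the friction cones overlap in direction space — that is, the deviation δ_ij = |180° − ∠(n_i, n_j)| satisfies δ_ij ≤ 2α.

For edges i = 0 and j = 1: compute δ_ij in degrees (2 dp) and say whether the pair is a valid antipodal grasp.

α = atan 0.35 = 19.29°;  2α = 38.58°
edge 0: e_0 = (+1.04, +1.87);  n_0 = (+0.8739, -0.4860)
edge 1: e_1 = (-1.55, +1.68);  n_1 = (+0.7350, +0.6781)
∠(n_0, n_1) = 71.78°
δ = |180° − 71.78°| = 108.22°
108.22° > 2α = 38.58°  →  invalid

δ = 108.22°, invalid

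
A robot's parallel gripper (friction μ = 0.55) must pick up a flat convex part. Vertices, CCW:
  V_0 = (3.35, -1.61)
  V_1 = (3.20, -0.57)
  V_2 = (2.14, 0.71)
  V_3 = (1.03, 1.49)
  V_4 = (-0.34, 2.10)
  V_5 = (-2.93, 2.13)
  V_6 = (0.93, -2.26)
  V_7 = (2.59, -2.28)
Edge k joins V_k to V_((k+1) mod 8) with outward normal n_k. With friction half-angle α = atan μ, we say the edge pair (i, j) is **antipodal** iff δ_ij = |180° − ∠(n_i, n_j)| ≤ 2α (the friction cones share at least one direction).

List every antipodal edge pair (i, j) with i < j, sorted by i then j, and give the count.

α = atan 0.55 = 28.81°;  2α = 57.62°
n_0 = (+0.9898, +0.1428)
n_1 = (+0.7702, +0.6378)
n_2 = (+0.5749, +0.8182)
n_3 = (+0.4068, +0.9135)
n_4 = (+0.0116, +0.9999)
n_5 = (-0.7510, -0.6603)
n_6 = (-0.0120, -0.9999)
n_7 = (+0.6613, -0.7501)
  (0,1): δ = 148.58°  ·
  (0,2): δ = 133.30°  ·
  (0,3): δ = 122.21°  ·
  (0,4): δ = 98.87°  ·
  (0,5): δ = 33.12°  ✓
  (0,6): δ = 81.10°  ·
  (0,7): δ = 123.19°  ·
  (1,2): δ = 164.72°  ·
  (1,3): δ = 153.63°  ·
  (1,4): δ = 130.29°  ·
  (1,5): δ = 1.70°  ✓
  (1,6): δ = 49.68°  ✓
  (1,7): δ = 91.77°  ·
  (2,3): δ = 168.91°  ·
  (2,4): δ = 145.57°  ·
  (2,5): δ = 13.58°  ✓
  (2,6): δ = 34.41°  ✓
  (2,7): δ = 76.49°  ·
  (3,4): δ = 156.66°  ·
  (3,5): δ = 24.67°  ✓
  (3,6): δ = 23.31°  ✓
  (3,7): δ = 65.40°  ·
  (4,5): δ = 48.01°  ✓
  (4,6): δ = 0.03°  ✓
  (4,7): δ = 42.06°  ✓
  (5,6): δ = 132.01°  ·
  (5,7): δ = 89.93°  ·
  (6,7): δ = 137.91°  ·
antipodal pairs: 10

count = 10; pairs: (0,5), (1,5), (1,6), (2,5), (2,6), (3,5), (3,6), (4,5), (4,6), (4,7)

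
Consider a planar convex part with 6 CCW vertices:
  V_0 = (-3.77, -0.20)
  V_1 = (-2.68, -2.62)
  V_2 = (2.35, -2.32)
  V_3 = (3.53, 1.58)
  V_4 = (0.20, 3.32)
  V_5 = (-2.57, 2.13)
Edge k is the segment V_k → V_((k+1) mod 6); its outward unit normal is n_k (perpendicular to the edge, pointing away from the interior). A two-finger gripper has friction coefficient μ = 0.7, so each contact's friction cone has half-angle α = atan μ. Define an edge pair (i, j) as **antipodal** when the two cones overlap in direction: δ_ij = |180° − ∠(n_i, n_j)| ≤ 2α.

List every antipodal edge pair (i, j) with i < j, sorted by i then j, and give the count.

count = 7; pairs: (0,2), (0,3), (1,3), (1,4), (1,5), (2,4), (2,5)

α = atan 0.7 = 34.99°;  2α = 69.98°
n_0 = (-0.9118, -0.4107)
n_1 = (+0.0595, -0.9982)
n_2 = (+0.9571, -0.2896)
n_3 = (+0.4631, +0.8863)
n_4 = (-0.3947, +0.9188)
n_5 = (-0.8890, +0.4579)
  (0,1): δ = 110.83°  ·
  (0,2): δ = 41.08°  ✓
  (0,3): δ = 38.16°  ✓
  (0,4): δ = 89.00°  ·
  (0,5): δ = 128.50°  ·
  (1,2): δ = 110.25°  ·
  (1,3): δ = 31.00°  ✓
  (1,4): δ = 19.84°  ✓
  (1,5): δ = 59.34°  ✓
  (2,3): δ = 100.75°  ·
  (2,4): δ = 49.92°  ✓
  (2,5): δ = 10.42°  ✓
  (3,4): δ = 129.16°  ·
  (3,5): δ = 89.66°  ·
  (4,5): δ = 140.50°  ·
antipodal pairs: 7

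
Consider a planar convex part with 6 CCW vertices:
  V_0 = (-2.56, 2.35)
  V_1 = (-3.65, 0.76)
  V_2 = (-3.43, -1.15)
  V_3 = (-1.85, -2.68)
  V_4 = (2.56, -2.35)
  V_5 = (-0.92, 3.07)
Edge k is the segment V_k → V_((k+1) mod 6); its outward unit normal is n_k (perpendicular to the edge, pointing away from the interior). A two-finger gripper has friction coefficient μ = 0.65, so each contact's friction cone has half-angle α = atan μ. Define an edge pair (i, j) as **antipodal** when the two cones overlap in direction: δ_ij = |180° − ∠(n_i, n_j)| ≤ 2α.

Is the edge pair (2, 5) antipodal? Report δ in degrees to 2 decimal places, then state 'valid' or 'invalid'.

α = atan 0.65 = 33.02°;  2α = 66.05°
edge 2: e_2 = (+1.58, -1.53);  n_2 = (-0.6956, -0.7184)
edge 5: e_5 = (-1.64, -0.72);  n_5 = (-0.4020, +0.9156)
∠(n_2, n_5) = 112.22°
δ = |180° − 112.22°| = 67.78°
67.78° > 2α = 66.05°  →  invalid

δ = 67.78°, invalid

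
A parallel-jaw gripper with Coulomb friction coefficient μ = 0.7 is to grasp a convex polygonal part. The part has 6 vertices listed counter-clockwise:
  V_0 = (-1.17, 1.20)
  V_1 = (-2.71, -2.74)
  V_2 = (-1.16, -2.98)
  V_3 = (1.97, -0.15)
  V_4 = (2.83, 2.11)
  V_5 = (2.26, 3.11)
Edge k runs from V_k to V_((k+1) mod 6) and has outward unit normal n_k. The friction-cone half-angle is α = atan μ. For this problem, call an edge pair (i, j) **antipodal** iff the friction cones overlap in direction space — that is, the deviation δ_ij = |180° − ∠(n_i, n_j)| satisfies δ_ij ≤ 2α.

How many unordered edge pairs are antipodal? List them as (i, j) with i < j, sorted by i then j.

α = atan 0.7 = 34.99°;  2α = 69.98°
n_0 = (-0.9314, +0.3640)
n_1 = (-0.1530, -0.9882)
n_2 = (+0.6707, -0.7418)
n_3 = (+0.9346, -0.3557)
n_4 = (+0.8688, +0.4952)
n_5 = (-0.4865, +0.8737)
  (0,1): δ = 77.45°  ·
  (0,2): δ = 26.53°  ✓
  (0,3): δ = 0.52°  ✓
  (0,4): δ = 51.03°  ✓
  (0,5): δ = 140.46°  ·
  (1,2): δ = 129.08°  ·
  (1,3): δ = 102.03°  ·
  (1,4): δ = 51.52°  ✓
  (1,5): δ = 37.91°  ✓
  (2,3): δ = 152.95°  ·
  (2,4): δ = 102.44°  ·
  (2,5): δ = 13.01°  ✓
  (3,4): δ = 129.48°  ·
  (3,5): δ = 40.06°  ✓
  (4,5): δ = 90.57°  ·
antipodal pairs: 7

count = 7; pairs: (0,2), (0,3), (0,4), (1,4), (1,5), (2,5), (3,5)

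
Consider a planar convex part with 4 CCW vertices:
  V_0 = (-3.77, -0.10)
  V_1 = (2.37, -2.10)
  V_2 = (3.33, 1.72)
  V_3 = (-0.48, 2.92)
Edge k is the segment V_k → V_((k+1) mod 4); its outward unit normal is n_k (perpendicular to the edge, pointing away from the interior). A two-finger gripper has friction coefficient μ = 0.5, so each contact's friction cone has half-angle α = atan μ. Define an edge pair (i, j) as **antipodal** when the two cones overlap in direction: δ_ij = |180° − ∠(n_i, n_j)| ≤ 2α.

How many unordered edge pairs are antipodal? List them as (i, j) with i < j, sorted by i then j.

α = atan 0.5 = 26.57°;  2α = 53.13°
n_0 = (-0.3097, -0.9508)
n_1 = (+0.9698, -0.2437)
n_2 = (+0.3004, +0.9538)
n_3 = (-0.6762, +0.7367)
  (0,1): δ = 86.06°  ·
  (0,2): δ = 0.56°  ✓
  (0,3): δ = 60.59°  ·
  (1,2): δ = 93.38°  ·
  (1,3): δ = 33.34°  ✓
  (2,3): δ = 119.97°  ·
antipodal pairs: 2

count = 2; pairs: (0,2), (1,3)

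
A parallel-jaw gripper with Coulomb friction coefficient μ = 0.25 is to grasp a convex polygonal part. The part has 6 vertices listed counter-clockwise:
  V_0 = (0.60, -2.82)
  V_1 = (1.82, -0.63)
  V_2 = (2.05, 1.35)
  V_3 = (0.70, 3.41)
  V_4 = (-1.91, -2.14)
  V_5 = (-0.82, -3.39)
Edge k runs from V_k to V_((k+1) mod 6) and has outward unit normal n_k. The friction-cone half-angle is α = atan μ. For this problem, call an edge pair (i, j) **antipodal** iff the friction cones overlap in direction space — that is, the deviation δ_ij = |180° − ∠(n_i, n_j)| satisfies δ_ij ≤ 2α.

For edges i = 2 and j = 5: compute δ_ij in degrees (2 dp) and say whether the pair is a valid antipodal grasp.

δ = 78.63°, invalid

α = atan 0.25 = 14.04°;  2α = 28.07°
edge 2: e_2 = (-1.35, +2.06);  n_2 = (+0.8364, +0.5481)
edge 5: e_5 = (+1.42, +0.57);  n_5 = (+0.3725, -0.9280)
∠(n_2, n_5) = 101.37°
δ = |180° − 101.37°| = 78.63°
78.63° > 2α = 28.07°  →  invalid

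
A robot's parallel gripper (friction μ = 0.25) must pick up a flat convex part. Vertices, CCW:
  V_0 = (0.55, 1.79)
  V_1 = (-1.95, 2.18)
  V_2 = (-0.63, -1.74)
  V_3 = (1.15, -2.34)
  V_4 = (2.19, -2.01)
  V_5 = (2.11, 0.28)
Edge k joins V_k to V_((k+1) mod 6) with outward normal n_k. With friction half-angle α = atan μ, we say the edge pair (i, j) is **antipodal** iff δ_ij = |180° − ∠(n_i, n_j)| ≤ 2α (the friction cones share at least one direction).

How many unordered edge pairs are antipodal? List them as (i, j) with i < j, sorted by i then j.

count = 5; pairs: (0,2), (0,3), (1,4), (1,5), (2,5)

α = atan 0.25 = 14.04°;  2α = 28.07°
n_0 = (+0.1541, +0.9880)
n_1 = (-0.9477, -0.3191)
n_2 = (-0.3194, -0.9476)
n_3 = (+0.3024, -0.9532)
n_4 = (+0.9994, +0.0349)
n_5 = (+0.6955, +0.7185)
  (0,1): δ = 62.52°  ·
  (0,2): δ = 9.76°  ✓
  (0,3): δ = 26.47°  ✓
  (0,4): δ = 100.87°  ·
  (0,5): δ = 144.80°  ·
  (1,2): δ = 127.24°  ·
  (1,3): δ = 91.01°  ·
  (1,4): δ = 16.61°  ✓
  (1,5): δ = 27.32°  ✓
  (2,3): δ = 143.77°  ·
  (2,4): δ = 69.37°  ·
  (2,5): δ = 25.44°  ✓
  (3,4): δ = 105.60°  ·
  (3,5): δ = 61.67°  ·
  (4,5): δ = 136.07°  ·
antipodal pairs: 5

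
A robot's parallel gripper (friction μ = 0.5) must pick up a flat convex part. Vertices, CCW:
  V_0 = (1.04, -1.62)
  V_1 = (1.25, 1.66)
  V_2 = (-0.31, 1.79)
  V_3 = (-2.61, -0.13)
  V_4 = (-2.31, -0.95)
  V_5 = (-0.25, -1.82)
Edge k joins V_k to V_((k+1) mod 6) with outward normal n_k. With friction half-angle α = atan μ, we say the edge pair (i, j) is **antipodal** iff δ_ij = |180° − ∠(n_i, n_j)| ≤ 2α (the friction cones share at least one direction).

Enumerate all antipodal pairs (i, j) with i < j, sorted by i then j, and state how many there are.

α = atan 0.5 = 26.57°;  2α = 53.13°
n_0 = (+0.9980, -0.0639)
n_1 = (+0.0830, +0.9965)
n_2 = (-0.6408, +0.7677)
n_3 = (-0.9391, -0.3436)
n_4 = (-0.3891, -0.9212)
n_5 = (+0.1532, -0.9882)
  (0,1): δ = 91.10°  ·
  (0,2): δ = 46.48°  ✓
  (0,3): δ = 23.76°  ✓
  (0,4): δ = 70.77°  ·
  (0,5): δ = 102.48°  ·
  (1,2): δ = 135.38°  ·
  (1,3): δ = 65.14°  ·
  (1,4): δ = 18.13°  ✓
  (1,5): δ = 13.58°  ✓
  (2,3): δ = 109.76°  ·
  (2,4): δ = 62.75°  ·
  (2,5): δ = 31.04°  ✓
  (3,4): δ = 132.99°  ·
  (3,5): δ = 101.28°  ·
  (4,5): δ = 148.29°  ·
antipodal pairs: 5

count = 5; pairs: (0,2), (0,3), (1,4), (1,5), (2,5)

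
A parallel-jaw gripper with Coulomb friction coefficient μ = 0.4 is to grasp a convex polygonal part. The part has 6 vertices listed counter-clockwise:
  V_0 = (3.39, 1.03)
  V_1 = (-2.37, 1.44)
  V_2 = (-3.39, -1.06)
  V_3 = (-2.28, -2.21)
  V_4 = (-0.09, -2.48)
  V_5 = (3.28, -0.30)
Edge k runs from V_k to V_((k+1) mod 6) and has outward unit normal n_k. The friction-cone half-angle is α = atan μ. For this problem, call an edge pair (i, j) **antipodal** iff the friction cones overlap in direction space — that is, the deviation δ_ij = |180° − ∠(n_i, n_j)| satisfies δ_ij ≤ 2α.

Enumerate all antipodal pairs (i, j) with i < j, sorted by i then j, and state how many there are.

α = atan 0.4 = 21.80°;  2α = 43.60°
n_0 = (+0.0710, +0.9975)
n_1 = (-0.9259, +0.3778)
n_2 = (-0.7195, -0.6945)
n_3 = (-0.1224, -0.9925)
n_4 = (+0.5431, -0.8396)
n_5 = (+0.9966, -0.0824)
  (0,1): δ = 108.12°  ·
  (0,2): δ = 41.94°  ✓
  (0,3): δ = 2.96°  ✓
  (0,4): δ = 36.97°  ✓
  (0,5): δ = 89.34°  ·
  (1,2): δ = 113.82°  ·
  (1,3): δ = 74.83°  ·
  (1,4): δ = 34.91°  ✓
  (1,5): δ = 17.47°  ✓
  (2,3): δ = 141.01°  ·
  (2,4): δ = 101.09°  ·
  (2,5): δ = 48.71°  ·
  (3,4): δ = 140.07°  ·
  (3,5): δ = 87.70°  ·
  (4,5): δ = 127.63°  ·
antipodal pairs: 5

count = 5; pairs: (0,2), (0,3), (0,4), (1,4), (1,5)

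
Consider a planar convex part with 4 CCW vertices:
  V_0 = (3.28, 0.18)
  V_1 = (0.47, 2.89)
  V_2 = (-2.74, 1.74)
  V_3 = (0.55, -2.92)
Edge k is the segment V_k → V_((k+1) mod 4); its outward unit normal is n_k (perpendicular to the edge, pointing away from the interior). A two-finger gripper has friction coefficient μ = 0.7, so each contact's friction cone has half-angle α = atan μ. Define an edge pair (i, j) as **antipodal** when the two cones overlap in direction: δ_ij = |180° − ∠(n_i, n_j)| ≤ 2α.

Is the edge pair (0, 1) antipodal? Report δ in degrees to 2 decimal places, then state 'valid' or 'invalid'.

δ = 116.33°, invalid

α = atan 0.7 = 34.99°;  2α = 69.98°
edge 0: e_0 = (-2.81, +2.71);  n_0 = (+0.6942, +0.7198)
edge 1: e_1 = (-3.21, -1.15);  n_1 = (-0.3373, +0.9414)
∠(n_0, n_1) = 63.67°
δ = |180° − 63.67°| = 116.33°
116.33° > 2α = 69.98°  →  invalid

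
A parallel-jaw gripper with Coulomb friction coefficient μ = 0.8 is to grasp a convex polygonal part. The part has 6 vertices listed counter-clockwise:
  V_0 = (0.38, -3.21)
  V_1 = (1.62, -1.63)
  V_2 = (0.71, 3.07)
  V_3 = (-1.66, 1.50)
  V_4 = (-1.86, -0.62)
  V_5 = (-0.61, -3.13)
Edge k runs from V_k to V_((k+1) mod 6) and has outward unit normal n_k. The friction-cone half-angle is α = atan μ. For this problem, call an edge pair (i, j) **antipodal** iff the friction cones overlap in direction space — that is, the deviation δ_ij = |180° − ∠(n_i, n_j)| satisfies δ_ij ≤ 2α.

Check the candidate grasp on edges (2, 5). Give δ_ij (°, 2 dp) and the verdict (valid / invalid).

α = atan 0.8 = 38.66°;  2α = 77.32°
edge 2: e_2 = (-2.37, -1.57);  n_2 = (-0.5523, +0.8337)
edge 5: e_5 = (+0.99, -0.08);  n_5 = (-0.0805, -0.9968)
∠(n_2, n_5) = 141.86°
δ = |180° − 141.86°| = 38.14°
38.14° ≤ 2α = 77.32°  →  valid

δ = 38.14°, valid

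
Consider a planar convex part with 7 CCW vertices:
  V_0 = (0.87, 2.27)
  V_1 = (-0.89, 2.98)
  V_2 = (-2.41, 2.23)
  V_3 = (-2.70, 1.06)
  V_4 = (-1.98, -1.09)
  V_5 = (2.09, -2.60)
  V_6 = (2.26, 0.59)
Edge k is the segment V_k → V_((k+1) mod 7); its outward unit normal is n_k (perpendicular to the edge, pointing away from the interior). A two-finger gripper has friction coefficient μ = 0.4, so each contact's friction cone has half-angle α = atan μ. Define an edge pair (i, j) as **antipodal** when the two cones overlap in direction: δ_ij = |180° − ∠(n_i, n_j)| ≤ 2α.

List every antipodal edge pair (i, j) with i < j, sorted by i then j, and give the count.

α = atan 0.4 = 21.80°;  2α = 43.60°
n_0 = (+0.3741, +0.9274)
n_1 = (-0.4425, +0.8968)
n_2 = (-0.9706, +0.2406)
n_3 = (-0.9482, -0.3176)
n_4 = (-0.3478, -0.9376)
n_5 = (+0.9986, -0.0532)
n_6 = (+0.7705, +0.6375)
  (0,1): δ = 131.77°  ·
  (0,2): δ = 81.95°  ·
  (0,3): δ = 49.52°  ·
  (0,4): δ = 1.61°  ✓
  (0,5): δ = 108.92°  ·
  (0,6): δ = 151.57°  ·
  (1,2): δ = 130.18°  ·
  (1,3): δ = 97.75°  ·
  (1,4): δ = 46.62°  ·
  (1,5): δ = 60.69°  ·
  (1,6): δ = 103.34°  ·
  (2,3): δ = 147.56°  ·
  (2,4): δ = 96.43°  ·
  (2,5): δ = 10.87°  ✓
  (2,6): δ = 53.52°  ·
  (3,4): δ = 128.87°  ·
  (3,5): δ = 21.57°  ✓
  (3,6): δ = 21.09°  ✓
  (4,5): δ = 72.70°  ·
  (4,6): δ = 30.04°  ✓
  (5,6): δ = 137.35°  ·
antipodal pairs: 5

count = 5; pairs: (0,4), (2,5), (3,5), (3,6), (4,6)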